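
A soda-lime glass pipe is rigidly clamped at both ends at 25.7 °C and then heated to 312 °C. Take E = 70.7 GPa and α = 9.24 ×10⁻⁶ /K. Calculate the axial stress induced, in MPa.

187 MPa

ΔT = 286.3 K. Constrained thermal stress σ = E·α·ΔT = 70.70×10³ MPa × 9.24×10⁻⁶ × 286.3 = 187 MPa (compressive).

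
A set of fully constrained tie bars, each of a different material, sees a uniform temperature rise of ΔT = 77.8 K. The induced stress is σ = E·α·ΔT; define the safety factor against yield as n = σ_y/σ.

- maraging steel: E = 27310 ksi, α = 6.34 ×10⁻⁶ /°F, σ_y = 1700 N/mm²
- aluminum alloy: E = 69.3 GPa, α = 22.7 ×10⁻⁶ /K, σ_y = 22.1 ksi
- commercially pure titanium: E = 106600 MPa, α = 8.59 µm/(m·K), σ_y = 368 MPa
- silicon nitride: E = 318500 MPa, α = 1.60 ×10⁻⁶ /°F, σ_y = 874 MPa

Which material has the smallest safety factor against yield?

aluminum alloy

Per material, after unit conversion:
  maraging steel: E = 188.3, α = 11.4, σ_y = 1700 → σ = 167 MPa, n = 10.2
  aluminum alloy: E = 69.30, α = 22.7, σ_y = 152.4 → σ = 122 MPa, n = 1.25
  commercially pure titanium: E = 106.6, α = 8.59, σ_y = 368.0 → σ = 71.2 MPa, n = 5.17
  silicon nitride: E = 318.5, α = 2.88, σ_y = 874.0 → σ = 71.4 MPa, n = 12.2
Smallest n: aluminum alloy with n = 1.25.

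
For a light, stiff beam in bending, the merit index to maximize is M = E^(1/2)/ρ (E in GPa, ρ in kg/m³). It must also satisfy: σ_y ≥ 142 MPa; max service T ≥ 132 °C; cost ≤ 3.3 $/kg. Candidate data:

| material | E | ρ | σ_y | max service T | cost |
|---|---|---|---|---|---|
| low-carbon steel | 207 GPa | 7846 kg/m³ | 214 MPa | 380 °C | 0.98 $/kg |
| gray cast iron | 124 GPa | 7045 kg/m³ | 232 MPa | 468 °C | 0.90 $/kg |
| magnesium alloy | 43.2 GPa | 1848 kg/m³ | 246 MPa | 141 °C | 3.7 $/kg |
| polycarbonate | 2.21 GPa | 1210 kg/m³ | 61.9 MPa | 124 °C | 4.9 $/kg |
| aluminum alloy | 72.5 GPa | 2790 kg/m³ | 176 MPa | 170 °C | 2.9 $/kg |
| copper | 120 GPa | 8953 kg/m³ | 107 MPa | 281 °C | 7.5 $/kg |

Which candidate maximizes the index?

Screen on constraints: σ_y ≥ 142 MPa; max service T ≥ 132 °C; cost ≤ 3.3 $/kg. Survivors: low-carbon steel, gray cast iron, aluminum alloy.
Computing M directly (units already consistent):
  aluminum alloy: M = 3.05×10⁻³
  low-carbon steel: M = 1.83×10⁻³
  gray cast iron: M = 1.58×10⁻³
Highest index: aluminum alloy.

aluminum alloy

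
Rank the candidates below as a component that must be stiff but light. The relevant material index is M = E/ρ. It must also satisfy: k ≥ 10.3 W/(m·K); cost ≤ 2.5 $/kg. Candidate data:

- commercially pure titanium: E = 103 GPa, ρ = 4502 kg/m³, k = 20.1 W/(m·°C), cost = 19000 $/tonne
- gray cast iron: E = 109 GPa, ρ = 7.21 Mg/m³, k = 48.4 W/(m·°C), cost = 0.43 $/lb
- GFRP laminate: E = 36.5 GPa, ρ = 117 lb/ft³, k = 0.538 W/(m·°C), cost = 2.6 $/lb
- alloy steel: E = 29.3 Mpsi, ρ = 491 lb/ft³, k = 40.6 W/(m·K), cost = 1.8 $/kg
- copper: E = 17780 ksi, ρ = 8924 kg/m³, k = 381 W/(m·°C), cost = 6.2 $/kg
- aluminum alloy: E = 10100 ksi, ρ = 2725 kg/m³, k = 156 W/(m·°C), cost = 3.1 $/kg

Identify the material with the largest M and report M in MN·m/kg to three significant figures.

alloy steel, M = 25.7 MN·m/kg

Screen on constraints: k ≥ 10.3 W/(m·K); cost ≤ 2.5 $/kg. Survivors: gray cast iron, alloy steel.
Convert each candidate to consistent units, then evaluate M:
  gray cast iron: E = 109.0 GPa, ρ = 7210 kg/m³
  alloy steel: E = 202.0 GPa, ρ = 7865 kg/m³
  alloy steel: M = 25.7 MN·m/kg
  gray cast iron: M = 15.1 MN·m/kg
Alloy steel has the largest M.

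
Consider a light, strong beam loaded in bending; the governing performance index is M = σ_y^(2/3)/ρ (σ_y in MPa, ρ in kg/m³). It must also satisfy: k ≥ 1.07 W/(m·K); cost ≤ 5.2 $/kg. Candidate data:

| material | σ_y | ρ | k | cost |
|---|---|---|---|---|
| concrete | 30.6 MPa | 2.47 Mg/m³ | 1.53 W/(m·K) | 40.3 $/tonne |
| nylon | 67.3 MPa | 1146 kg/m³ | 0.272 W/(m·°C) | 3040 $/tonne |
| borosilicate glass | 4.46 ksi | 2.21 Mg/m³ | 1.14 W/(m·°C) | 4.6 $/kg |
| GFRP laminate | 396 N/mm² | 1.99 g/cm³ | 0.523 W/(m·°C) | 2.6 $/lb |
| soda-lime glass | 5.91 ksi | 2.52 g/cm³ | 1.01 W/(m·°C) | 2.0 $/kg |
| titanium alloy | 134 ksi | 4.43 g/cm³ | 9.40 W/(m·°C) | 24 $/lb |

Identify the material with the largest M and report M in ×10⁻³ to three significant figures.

borosilicate glass, M = 4.44×10⁻³

Screen on constraints: k ≥ 1.07 W/(m·K); cost ≤ 5.2 $/kg. Survivors: concrete, borosilicate glass.
Normalizing units and computing the index:
  concrete: σ_y = 30.60 MPa, ρ = 2470 kg/m³
  borosilicate glass: σ_y = 30.75 MPa, ρ = 2210 kg/m³
  borosilicate glass: M = 4.44×10⁻³
  concrete: M = 3.96×10⁻³
Borosilicate glass has the largest M.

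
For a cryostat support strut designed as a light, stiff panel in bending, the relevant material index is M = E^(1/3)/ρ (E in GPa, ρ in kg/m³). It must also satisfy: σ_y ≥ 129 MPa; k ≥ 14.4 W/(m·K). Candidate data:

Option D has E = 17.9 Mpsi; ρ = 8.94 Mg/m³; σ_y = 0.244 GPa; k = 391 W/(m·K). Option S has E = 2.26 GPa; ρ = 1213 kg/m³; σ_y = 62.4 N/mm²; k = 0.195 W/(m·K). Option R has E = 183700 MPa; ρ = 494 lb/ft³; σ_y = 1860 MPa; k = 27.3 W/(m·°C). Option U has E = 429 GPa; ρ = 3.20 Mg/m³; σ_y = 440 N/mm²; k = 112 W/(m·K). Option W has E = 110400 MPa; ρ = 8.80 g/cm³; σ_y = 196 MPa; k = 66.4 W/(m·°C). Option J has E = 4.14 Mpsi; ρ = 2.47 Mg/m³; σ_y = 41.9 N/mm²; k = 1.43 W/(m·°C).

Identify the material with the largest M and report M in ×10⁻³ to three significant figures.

Screen on constraints: σ_y ≥ 129 MPa; k ≥ 14.4 W/(m·K). Survivors: option D, option R, option U, option W.
Putting every candidate on a common basis:
  option D: E = 123.4 GPa, ρ = 8940 kg/m³
  option R: E = 183.7 GPa, ρ = 7913 kg/m³
  option U: E = 429.0 GPa, ρ = 3200 kg/m³
  option W: E = 110.4 GPa, ρ = 8800 kg/m³
  option U: M = 2.36×10⁻³
  option R: M = 0.718×10⁻³
  option D: M = 0.557×10⁻³
  option W: M = 0.545×10⁻³
Highest index: option U.

option U, M = 2.36×10⁻³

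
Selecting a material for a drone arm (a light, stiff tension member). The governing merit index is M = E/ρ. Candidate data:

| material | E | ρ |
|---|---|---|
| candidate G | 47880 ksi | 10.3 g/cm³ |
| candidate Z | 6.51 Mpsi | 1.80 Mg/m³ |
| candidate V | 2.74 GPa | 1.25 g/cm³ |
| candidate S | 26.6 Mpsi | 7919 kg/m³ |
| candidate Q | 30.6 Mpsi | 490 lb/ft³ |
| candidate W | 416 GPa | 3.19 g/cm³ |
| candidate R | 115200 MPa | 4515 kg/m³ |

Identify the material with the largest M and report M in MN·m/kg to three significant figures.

candidate W, M = 130 MN·m/kg

In SI units:
  candidate G: E = 330.1 GPa, ρ = 10300 kg/m³
  candidate Z: E = 44.88 GPa, ρ = 1800 kg/m³
  candidate V: E = 2.740 GPa, ρ = 1250 kg/m³
  candidate S: E = 183.4 GPa, ρ = 7919 kg/m³
  candidate Q: E = 211.0 GPa, ρ = 7849 kg/m³
  candidate W: E = 416.0 GPa, ρ = 3190 kg/m³
  candidate R: E = 115.2 GPa, ρ = 4515 kg/m³
  candidate W: M = 130 MN·m/kg
  candidate G: M = 32.1 MN·m/kg
  candidate Q: M = 26.9 MN·m/kg
  candidate R: M = 25.5 MN·m/kg
  candidate Z: M = 24.9 MN·m/kg
  candidate S: M = 23.2 MN·m/kg
  candidate V: M = 2.19 MN·m/kg
Highest index: candidate W.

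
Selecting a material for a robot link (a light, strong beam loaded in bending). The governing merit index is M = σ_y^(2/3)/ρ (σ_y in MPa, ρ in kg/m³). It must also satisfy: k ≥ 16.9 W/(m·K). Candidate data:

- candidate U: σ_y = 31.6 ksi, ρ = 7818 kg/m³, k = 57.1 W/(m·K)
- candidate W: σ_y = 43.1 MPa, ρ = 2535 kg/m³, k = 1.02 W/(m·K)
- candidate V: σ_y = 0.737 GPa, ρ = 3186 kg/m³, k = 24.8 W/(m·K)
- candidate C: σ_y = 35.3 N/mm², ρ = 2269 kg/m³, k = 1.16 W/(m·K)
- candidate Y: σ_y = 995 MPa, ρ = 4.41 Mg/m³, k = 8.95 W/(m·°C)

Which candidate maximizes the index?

Screen on constraints: k ≥ 16.9 W/(m·K). Survivors: candidate U, candidate V.
Putting every candidate on a common basis:
  candidate U: σ_y = 217.9 MPa, ρ = 7818 kg/m³
  candidate V: σ_y = 737.0 MPa, ρ = 3186 kg/m³
  candidate V: M = 25.6×10⁻³
  candidate U: M = 4.63×10⁻³
Candidate V has the largest M.

candidate V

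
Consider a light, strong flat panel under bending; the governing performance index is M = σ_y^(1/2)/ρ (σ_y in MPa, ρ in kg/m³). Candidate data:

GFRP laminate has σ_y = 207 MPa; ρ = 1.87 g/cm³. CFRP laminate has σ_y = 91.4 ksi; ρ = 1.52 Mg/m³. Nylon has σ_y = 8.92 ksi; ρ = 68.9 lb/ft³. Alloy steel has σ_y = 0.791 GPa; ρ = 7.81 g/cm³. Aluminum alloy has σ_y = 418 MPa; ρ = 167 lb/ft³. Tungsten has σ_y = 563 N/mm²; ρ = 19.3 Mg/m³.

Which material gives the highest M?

CFRP laminate

Convert each candidate to consistent units, then evaluate M:
  GFRP laminate: σ_y = 207.0 MPa, ρ = 1870 kg/m³
  CFRP laminate: σ_y = 630.2 MPa, ρ = 1520 kg/m³
  nylon: σ_y = 61.50 MPa, ρ = 1104 kg/m³
  alloy steel: σ_y = 791.0 MPa, ρ = 7810 kg/m³
  aluminum alloy: σ_y = 418.0 MPa, ρ = 2675 kg/m³
  tungsten: σ_y = 563.0 MPa, ρ = 19300 kg/m³
  CFRP laminate: M = 16.5×10⁻³
  GFRP laminate: M = 7.69×10⁻³
  aluminum alloy: M = 7.64×10⁻³
  nylon: M = 7.11×10⁻³
  alloy steel: M = 3.60×10⁻³
  tungsten: M = 1.23×10⁻³
CFRP laminate has the largest M.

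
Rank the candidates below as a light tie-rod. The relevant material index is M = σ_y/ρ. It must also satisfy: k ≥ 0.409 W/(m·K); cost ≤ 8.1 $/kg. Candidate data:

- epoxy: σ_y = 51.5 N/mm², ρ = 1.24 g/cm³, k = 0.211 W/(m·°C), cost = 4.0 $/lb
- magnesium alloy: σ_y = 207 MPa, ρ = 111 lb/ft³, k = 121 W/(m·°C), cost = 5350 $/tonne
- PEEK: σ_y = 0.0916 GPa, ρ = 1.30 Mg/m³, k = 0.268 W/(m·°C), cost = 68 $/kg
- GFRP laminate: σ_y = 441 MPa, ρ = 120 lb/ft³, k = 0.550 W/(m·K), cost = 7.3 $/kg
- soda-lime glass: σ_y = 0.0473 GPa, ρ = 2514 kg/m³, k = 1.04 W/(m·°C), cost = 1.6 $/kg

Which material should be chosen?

GFRP laminate

Screen on constraints: k ≥ 0.409 W/(m·K); cost ≤ 8.1 $/kg. Survivors: magnesium alloy, GFRP laminate, soda-lime glass.
Normalizing units and computing the index:
  magnesium alloy: σ_y = 207.0 MPa, ρ = 1778 kg/m³
  GFRP laminate: σ_y = 441.0 MPa, ρ = 1922 kg/m³
  soda-lime glass: σ_y = 47.30 MPa, ρ = 2514 kg/m³
  GFRP laminate: M = 229 kN·m/kg
  magnesium alloy: M = 116 kN·m/kg
  soda-lime glass: M = 18.8 kN·m/kg
Highest index: GFRP laminate.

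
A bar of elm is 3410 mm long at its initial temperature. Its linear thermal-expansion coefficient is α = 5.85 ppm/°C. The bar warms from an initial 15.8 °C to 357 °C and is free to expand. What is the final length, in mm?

ΔT = 357 − 15.8 = 341.2 K.
ΔL = α·L₀·ΔT = 5.85×10⁻⁶ × 3410 mm × 341.2 K = 6.81 mm.
L = L₀ + ΔL = 3410 + 6.81 = 3416.8 mm.

3416.8 mm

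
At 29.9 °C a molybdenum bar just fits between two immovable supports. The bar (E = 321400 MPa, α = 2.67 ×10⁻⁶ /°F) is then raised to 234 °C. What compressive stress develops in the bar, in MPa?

315 MPa

E = 321400 MPa = 321.4 GPa.
α = 2.67×10⁻⁶/°F × 9/5 = 4.81×10⁻⁶/K.
ΔT = 204.1 K. Constrained thermal stress σ = E·α·ΔT = 321.4×10³ MPa × 4.81×10⁻⁶ × 204.1 = 315 MPa (compressive).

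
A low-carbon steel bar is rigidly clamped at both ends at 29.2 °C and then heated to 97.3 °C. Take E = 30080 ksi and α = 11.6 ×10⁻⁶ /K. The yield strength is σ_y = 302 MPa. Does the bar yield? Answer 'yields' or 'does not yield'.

E = 30080 ksi = 207.4 GPa.
ΔT = 68.10 K. Constrained thermal stress σ = E·α·ΔT = 207.4×10³ MPa × 11.6×10⁻⁶ × 68.10 = 164 MPa (compressive).
Compare to σ_y = 302 MPa: σ < σ_y, so it does not yield.

does not yield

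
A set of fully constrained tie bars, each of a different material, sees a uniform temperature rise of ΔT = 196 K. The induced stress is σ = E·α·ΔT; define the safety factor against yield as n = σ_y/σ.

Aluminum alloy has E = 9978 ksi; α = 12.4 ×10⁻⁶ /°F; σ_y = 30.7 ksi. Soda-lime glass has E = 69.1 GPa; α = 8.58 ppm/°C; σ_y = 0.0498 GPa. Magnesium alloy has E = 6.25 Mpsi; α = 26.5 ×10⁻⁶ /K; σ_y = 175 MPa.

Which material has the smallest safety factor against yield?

With everything in SI (GPa, ×10⁻⁶/K, MPa):
  aluminum alloy: E = 68.80, α = 22.3, σ_y = 211.7 → σ = 301 MPa, n = 0.703
  soda-lime glass: E = 69.10, α = 8.58, σ_y = 49.80 → σ = 116 MPa, n = 0.429
  magnesium alloy: E = 43.09, α = 26.5, σ_y = 175.0 → σ = 224 MPa, n = 0.782
The minimum is soda-lime glass at n = 0.429.

soda-lime glass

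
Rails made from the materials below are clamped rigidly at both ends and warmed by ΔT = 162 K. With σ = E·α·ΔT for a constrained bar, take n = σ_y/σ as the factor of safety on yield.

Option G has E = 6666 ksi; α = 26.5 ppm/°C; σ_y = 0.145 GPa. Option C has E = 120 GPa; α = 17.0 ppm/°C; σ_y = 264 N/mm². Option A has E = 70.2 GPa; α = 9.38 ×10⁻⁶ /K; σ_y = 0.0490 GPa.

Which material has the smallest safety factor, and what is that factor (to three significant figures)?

In consistent units (E in GPa, α in ×10⁻⁶/K, σ_y in MPa):
  option G: E = 45.96, α = 26.5, σ_y = 145.0 → σ = 197 MPa, n = 0.735
  option C: E = 120.0, α = 17.0, σ_y = 264.0 → σ = 330 MPa, n = 0.799
  option A: E = 70.20, α = 9.38, σ_y = 49.00 → σ = 107 MPa, n = 0.459
Option A has the lowest safety factor, n = 0.459.

option A, n = 0.459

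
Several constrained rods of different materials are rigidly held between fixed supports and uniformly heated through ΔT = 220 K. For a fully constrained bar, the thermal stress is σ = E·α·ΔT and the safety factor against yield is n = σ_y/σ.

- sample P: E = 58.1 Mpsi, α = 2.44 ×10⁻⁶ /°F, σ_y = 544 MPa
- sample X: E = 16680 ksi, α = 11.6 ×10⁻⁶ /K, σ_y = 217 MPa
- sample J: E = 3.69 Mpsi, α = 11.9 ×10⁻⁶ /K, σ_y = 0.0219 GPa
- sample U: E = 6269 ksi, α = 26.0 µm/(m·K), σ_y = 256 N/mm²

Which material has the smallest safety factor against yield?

sample J

With everything in SI (GPa, ×10⁻⁶/K, MPa):
  sample P: E = 400.6, α = 4.39, σ_y = 544.0 → σ = 387 MPa, n = 1.41
  sample X: E = 115.0, α = 11.6, σ_y = 217.0 → σ = 293 MPa, n = 0.739
  sample J: E = 25.44, α = 11.9, σ_y = 21.90 → σ = 66.6 MPa, n = 0.329
  sample U: E = 43.22, α = 26.0, σ_y = 256.0 → σ = 247 MPa, n = 1.04
Smallest n: sample J with n = 0.329.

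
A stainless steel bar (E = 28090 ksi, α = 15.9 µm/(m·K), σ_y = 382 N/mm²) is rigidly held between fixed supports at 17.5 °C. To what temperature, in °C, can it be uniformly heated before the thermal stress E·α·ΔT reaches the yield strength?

E = 28090 ksi = 193.7 GPa.
σ_y = 382 N/mm² = 382.0 MPa.
E·α·ΔT = 382.0 MPa ⇒ ΔT = 382.0 / (193.7×10³ × 15.9×10⁻⁶) = 124.0 K.
T = 17.5 + 124.0 = 141.5 °C.

142 °C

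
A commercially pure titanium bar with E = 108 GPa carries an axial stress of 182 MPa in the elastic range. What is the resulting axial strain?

ε = σ/E = 182 / 108000 = 1.69×10⁻³.

1.69×10⁻³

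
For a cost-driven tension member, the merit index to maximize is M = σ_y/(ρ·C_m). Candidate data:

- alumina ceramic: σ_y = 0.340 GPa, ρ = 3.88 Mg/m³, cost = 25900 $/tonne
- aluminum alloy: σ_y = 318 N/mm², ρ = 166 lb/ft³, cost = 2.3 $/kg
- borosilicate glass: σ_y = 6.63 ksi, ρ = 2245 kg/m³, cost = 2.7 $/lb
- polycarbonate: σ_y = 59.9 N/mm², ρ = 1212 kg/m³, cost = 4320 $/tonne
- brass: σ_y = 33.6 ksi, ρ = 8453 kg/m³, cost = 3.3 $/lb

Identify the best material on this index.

aluminum alloy

After converting to SI:
  alumina ceramic: σ_y = 340.0 MPa, ρ = 3880 kg/m³, cost = 25.90 $/kg
  aluminum alloy: σ_y = 318.0 MPa, ρ = 2659 kg/m³, cost = 2.300 $/kg
  borosilicate glass: σ_y = 45.71 MPa, ρ = 2245 kg/m³, cost = 5.952 $/kg
  polycarbonate: σ_y = 59.90 MPa, ρ = 1212 kg/m³, cost = 4.320 $/kg
  brass: σ_y = 231.7 MPa, ρ = 8453 kg/m³, cost = 7.275 $/kg
  aluminum alloy: M = 52.0 kN·m per $
  polycarbonate: M = 11.4 kN·m per $
  brass: M = 3.77 kN·m per $
  borosilicate glass: M = 3.42 kN·m per $
  alumina ceramic: M = 3.38 kN·m per $
Highest index: aluminum alloy.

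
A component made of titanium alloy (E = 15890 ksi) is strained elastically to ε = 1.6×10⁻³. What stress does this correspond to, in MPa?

175 MPa

E = 15890 ksi = 109.6 GPa.
σ = E·ε = 109600 MPa × 1.6×10⁻³ = 175 MPa.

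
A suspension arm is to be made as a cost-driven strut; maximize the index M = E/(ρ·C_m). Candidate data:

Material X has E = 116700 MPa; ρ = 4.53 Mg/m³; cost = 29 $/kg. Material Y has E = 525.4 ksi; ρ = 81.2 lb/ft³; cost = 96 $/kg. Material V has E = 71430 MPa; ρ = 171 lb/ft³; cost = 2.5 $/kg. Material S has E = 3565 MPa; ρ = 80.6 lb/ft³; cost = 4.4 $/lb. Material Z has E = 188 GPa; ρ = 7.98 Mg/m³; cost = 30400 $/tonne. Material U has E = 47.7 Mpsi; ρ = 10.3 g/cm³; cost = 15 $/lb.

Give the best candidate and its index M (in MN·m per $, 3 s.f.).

Putting every candidate on a common basis:
  material X: E = 116.7 GPa, ρ = 4530 kg/m³, cost = 29.00 $/kg
  material Y: E = 3.623 GPa, ρ = 1301 kg/m³, cost = 96.00 $/kg
  material V: E = 71.43 GPa, ρ = 2739 kg/m³, cost = 2.500 $/kg
  material S: E = 3.565 GPa, ρ = 1291 kg/m³, cost = 9.700 $/kg
  material Z: E = 188.0 GPa, ρ = 7980 kg/m³, cost = 30.40 $/kg
  material U: E = 328.9 GPa, ρ = 10300 kg/m³, cost = 33.07 $/kg
  material V: M = 10.4 MN·m per $
  material U: M = 0.966 MN·m per $
  material X: M = 0.888 MN·m per $
  material Z: M = 0.775 MN·m per $
  material S: M = 0.285 MN·m per $
  material Y: M = 0.0290 MN·m per $
The maximum is for material V.

material V, M = 10.4 MN·m per $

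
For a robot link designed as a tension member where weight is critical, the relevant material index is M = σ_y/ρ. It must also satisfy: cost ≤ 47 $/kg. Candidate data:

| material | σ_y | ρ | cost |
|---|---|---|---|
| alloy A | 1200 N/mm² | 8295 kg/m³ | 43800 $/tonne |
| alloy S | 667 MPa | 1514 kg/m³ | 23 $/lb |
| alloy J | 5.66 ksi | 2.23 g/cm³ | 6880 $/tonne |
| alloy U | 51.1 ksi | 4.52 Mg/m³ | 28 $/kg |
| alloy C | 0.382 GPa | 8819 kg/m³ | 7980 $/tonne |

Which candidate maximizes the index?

Screen on constraints: cost ≤ 47 $/kg. Survivors: alloy A, alloy J, alloy U, alloy C.
Normalizing units and computing the index:
  alloy A: σ_y = 1200 MPa, ρ = 8295 kg/m³
  alloy J: σ_y = 39.02 MPa, ρ = 2230 kg/m³
  alloy U: σ_y = 352.3 MPa, ρ = 4520 kg/m³
  alloy C: σ_y = 382.0 MPa, ρ = 8819 kg/m³
  alloy A: M = 145 kN·m/kg
  alloy U: M = 77.9 kN·m/kg
  alloy C: M = 43.3 kN·m/kg
  alloy J: M = 17.5 kN·m/kg
Highest index: alloy A.

alloy A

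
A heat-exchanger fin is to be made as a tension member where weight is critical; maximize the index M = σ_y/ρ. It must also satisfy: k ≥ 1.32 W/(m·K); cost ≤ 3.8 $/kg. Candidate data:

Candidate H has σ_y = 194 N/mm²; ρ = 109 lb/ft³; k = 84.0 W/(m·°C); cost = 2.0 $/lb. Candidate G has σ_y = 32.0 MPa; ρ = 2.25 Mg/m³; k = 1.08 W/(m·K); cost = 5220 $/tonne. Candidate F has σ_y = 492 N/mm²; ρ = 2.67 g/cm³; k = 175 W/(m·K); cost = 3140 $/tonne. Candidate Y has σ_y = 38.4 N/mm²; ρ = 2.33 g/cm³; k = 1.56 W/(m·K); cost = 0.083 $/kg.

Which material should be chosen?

Screen on constraints: k ≥ 1.32 W/(m·K); cost ≤ 3.8 $/kg. Survivors: candidate F, candidate Y.
After converting to SI:
  candidate F: σ_y = 492.0 MPa, ρ = 2670 kg/m³
  candidate Y: σ_y = 38.40 MPa, ρ = 2330 kg/m³
  candidate F: M = 184 kN·m/kg
  candidate Y: M = 16.5 kN·m/kg
Highest index: candidate F.

candidate F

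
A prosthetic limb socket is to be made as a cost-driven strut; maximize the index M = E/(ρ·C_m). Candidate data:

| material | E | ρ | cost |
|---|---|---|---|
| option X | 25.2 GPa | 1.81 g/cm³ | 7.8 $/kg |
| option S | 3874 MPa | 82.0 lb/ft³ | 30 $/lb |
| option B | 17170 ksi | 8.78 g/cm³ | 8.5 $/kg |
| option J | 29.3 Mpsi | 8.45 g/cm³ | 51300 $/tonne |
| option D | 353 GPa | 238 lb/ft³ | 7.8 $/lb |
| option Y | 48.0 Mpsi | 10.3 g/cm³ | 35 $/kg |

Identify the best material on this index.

After converting to SI:
  option X: E = 25.20 GPa, ρ = 1810 kg/m³, cost = 7.800 $/kg
  option S: E = 3.874 GPa, ρ = 1314 kg/m³, cost = 66.14 $/kg
  option B: E = 118.4 GPa, ρ = 8780 kg/m³, cost = 8.500 $/kg
  option J: E = 202.0 GPa, ρ = 8450 kg/m³, cost = 51.30 $/kg
  option D: E = 353.0 GPa, ρ = 3812 kg/m³, cost = 17.20 $/kg
  option Y: E = 330.9 GPa, ρ = 10300 kg/m³, cost = 35.00 $/kg
  option D: M = 5.38 MN·m per $
  option X: M = 1.78 MN·m per $
  option B: M = 1.59 MN·m per $
  option Y: M = 0.918 MN·m per $
  option J: M = 0.466 MN·m per $
  option S: M = 0.0446 MN·m per $
The maximum is for option D.

option D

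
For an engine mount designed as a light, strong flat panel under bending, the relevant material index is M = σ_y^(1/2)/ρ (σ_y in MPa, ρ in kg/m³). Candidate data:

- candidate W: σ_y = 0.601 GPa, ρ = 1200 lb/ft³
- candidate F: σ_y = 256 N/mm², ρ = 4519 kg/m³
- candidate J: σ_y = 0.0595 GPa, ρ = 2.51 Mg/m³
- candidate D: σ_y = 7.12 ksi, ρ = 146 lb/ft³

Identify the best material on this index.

Convert each candidate to consistent units, then evaluate M:
  candidate W: σ_y = 601.0 MPa, ρ = 19220 kg/m³
  candidate F: σ_y = 256.0 MPa, ρ = 4519 kg/m³
  candidate J: σ_y = 59.50 MPa, ρ = 2510 kg/m³
  candidate D: σ_y = 49.09 MPa, ρ = 2339 kg/m³
  candidate F: M = 3.54×10⁻³
  candidate J: M = 3.07×10⁻³
  candidate D: M = 3.00×10⁻³
  candidate W: M = 1.28×10⁻³
Candidate F ranks first.

candidate F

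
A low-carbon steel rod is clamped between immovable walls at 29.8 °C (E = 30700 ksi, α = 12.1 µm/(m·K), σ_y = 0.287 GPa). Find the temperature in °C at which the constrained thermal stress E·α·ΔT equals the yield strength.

E = 30700 ksi = 211.7 GPa.
σ_y = 0.287 GPa = 287.0 MPa.
E·α·ΔT = 287.0 MPa ⇒ ΔT = 287.0 / (211.7×10³ × 12.1×10⁻⁶) = 112.1 K.
T = 29.8 + 112.1 = 141.9 °C.

142 °C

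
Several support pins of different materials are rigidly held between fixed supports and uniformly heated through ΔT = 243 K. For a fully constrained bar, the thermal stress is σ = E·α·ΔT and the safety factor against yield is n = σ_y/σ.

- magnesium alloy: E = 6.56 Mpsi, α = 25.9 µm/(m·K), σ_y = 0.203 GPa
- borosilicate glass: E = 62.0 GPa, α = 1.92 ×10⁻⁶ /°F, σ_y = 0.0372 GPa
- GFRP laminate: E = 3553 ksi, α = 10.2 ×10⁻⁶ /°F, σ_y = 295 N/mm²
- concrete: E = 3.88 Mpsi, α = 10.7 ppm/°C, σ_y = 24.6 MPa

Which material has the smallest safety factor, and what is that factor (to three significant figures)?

With everything in SI (GPa, ×10⁻⁶/K, MPa):
  magnesium alloy: E = 45.23, α = 25.9, σ_y = 203.0 → σ = 285 MPa, n = 0.713
  borosilicate glass: E = 62.00, α = 3.46, σ_y = 37.20 → σ = 52.1 MPa, n = 0.714
  GFRP laminate: E = 24.50, α = 18.4, σ_y = 295.0 → σ = 109 MPa, n = 2.70
  concrete: E = 26.75, α = 10.7, σ_y = 24.60 → σ = 69.6 MPa, n = 0.354
Smallest n: concrete with n = 0.354.

concrete, n = 0.354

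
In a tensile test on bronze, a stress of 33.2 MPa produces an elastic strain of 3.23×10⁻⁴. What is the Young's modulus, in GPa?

E = σ/ε = 33.2 MPa / 3.23×10⁻⁴ = 102800 MPa = 103 GPa.

103 GPa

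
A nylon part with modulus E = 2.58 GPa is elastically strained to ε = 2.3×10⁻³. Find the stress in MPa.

σ = E·ε = 2580 MPa × 2.3×10⁻³ = 5.93 MPa.

5.93 MPa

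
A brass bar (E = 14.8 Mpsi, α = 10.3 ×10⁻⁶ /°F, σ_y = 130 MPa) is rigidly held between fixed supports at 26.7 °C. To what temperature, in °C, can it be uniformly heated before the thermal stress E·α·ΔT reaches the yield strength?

95.4 °C

E = 14.8 Mpsi = 102.0 GPa.
α = 10.3×10⁻⁶/°F × 9/5 = 18.5×10⁻⁶/K.
E·α·ΔT = 130.0 MPa ⇒ ΔT = 130.0 / (102.0×10³ × 18.5×10⁻⁶) = 68.72 K.
T = 26.7 + 68.72 = 95.42 °C.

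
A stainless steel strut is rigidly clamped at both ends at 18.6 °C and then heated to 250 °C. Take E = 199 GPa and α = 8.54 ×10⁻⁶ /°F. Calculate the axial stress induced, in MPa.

708 MPa

α = 8.54×10⁻⁶/°F × 9/5 = 15.4×10⁻⁶/K.
ΔT = 231.4 K. Constrained thermal stress σ = E·α·ΔT = 199.0×10³ MPa × 15.4×10⁻⁶ × 231.4 = 708 MPa (compressive).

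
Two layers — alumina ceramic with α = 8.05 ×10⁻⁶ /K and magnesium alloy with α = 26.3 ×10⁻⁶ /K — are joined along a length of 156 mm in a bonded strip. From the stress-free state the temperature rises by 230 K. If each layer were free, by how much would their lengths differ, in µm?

655 µm

Δα = |8.05 − 26.3|×10⁻⁶/K = 18.2×10⁻⁶/K.
ΔL_mismatch = Δα·L·ΔT = 18.2×10⁻⁶ × 156.0 mm × 230.0 K = 655 µm.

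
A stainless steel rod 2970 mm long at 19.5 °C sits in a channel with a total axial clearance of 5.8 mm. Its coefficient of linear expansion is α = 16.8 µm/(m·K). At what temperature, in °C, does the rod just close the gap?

136 °C

α·L₀·ΔT = 5.8 mm ⇒ ΔT = 5.8 / (16.8×10⁻⁶ × 2970.0) = 116.2 K.
T = 19.5 + 116.2 = 135.7 °C.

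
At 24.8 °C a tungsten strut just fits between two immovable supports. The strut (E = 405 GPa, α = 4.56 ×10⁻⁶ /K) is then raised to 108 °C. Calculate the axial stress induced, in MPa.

154 MPa

ΔT = 83.20 K. Constrained thermal stress σ = E·α·ΔT = 405.0×10³ MPa × 4.56×10⁻⁶ × 83.20 = 154 MPa (compressive).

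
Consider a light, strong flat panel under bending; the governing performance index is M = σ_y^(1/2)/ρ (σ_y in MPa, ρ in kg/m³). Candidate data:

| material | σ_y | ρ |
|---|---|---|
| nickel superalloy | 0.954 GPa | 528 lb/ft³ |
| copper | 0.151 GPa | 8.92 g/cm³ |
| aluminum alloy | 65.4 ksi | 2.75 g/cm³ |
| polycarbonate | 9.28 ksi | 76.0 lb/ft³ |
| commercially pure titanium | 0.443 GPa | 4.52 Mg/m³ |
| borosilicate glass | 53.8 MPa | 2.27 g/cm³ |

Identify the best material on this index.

aluminum alloy

Convert each candidate to consistent units, then evaluate M:
  nickel superalloy: σ_y = 954.0 MPa, ρ = 8458 kg/m³
  copper: σ_y = 151.0 MPa, ρ = 8920 kg/m³
  aluminum alloy: σ_y = 450.9 MPa, ρ = 2750 kg/m³
  polycarbonate: σ_y = 63.98 MPa, ρ = 1217 kg/m³
  commercially pure titanium: σ_y = 443.0 MPa, ρ = 4520 kg/m³
  borosilicate glass: σ_y = 53.80 MPa, ρ = 2270 kg/m³
  aluminum alloy: M = 7.72×10⁻³
  polycarbonate: M = 6.57×10⁻³
  commercially pure titanium: M = 4.66×10⁻³
  nickel superalloy: M = 3.65×10⁻³
  borosilicate glass: M = 3.23×10⁻³
  copper: M = 1.38×10⁻³
The maximum is for aluminum alloy.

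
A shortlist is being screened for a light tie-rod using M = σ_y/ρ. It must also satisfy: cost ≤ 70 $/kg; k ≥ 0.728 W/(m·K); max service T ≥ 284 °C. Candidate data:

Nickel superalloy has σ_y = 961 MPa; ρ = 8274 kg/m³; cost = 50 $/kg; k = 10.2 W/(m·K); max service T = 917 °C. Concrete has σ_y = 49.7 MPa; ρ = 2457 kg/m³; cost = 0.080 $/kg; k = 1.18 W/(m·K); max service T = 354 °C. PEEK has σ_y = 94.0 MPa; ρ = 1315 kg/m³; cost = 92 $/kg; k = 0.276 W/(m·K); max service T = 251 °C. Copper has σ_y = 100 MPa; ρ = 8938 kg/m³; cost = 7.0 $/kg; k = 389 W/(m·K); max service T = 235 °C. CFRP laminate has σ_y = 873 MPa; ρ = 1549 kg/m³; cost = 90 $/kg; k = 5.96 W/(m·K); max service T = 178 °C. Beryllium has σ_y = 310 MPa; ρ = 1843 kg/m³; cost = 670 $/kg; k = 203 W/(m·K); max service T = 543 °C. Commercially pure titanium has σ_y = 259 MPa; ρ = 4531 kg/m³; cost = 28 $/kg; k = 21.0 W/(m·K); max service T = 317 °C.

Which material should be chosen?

nickel superalloy

Screen on constraints: cost ≤ 70 $/kg; k ≥ 0.728 W/(m·K); max service T ≥ 284 °C. Survivors: nickel superalloy, concrete, commercially pure titanium.
Evaluate M for each candidate:
  nickel superalloy: M = 116 kN·m/kg
  commercially pure titanium: M = 57.2 kN·m/kg
  concrete: M = 20.2 kN·m/kg
Nickel superalloy has the largest M.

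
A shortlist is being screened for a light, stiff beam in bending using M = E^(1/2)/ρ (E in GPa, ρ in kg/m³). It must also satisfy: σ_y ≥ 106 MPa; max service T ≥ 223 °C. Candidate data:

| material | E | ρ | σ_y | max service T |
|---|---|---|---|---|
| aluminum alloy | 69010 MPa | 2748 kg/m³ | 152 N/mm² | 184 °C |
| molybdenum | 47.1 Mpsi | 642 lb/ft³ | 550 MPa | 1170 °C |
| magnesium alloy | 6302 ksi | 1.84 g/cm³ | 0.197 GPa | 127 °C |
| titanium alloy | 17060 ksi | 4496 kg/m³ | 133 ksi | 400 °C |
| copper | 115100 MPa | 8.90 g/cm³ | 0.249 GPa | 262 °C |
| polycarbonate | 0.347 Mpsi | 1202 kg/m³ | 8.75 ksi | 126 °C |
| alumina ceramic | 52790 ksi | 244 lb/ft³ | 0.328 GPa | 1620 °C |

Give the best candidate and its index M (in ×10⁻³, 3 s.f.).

Screen on constraints: σ_y ≥ 106 MPa; max service T ≥ 223 °C. Survivors: molybdenum, titanium alloy, copper, alumina ceramic.
Putting every candidate on a common basis:
  molybdenum: E = 324.7 GPa, ρ = 10280 kg/m³
  titanium alloy: E = 117.6 GPa, ρ = 4496 kg/m³
  copper: E = 115.1 GPa, ρ = 8900 kg/m³
  alumina ceramic: E = 364.0 GPa, ρ = 3909 kg/m³
  alumina ceramic: M = 4.88×10⁻³
  titanium alloy: M = 2.41×10⁻³
  molybdenum: M = 1.75×10⁻³
  copper: M = 1.21×10⁻³
The maximum is for alumina ceramic.

alumina ceramic, M = 4.88×10⁻³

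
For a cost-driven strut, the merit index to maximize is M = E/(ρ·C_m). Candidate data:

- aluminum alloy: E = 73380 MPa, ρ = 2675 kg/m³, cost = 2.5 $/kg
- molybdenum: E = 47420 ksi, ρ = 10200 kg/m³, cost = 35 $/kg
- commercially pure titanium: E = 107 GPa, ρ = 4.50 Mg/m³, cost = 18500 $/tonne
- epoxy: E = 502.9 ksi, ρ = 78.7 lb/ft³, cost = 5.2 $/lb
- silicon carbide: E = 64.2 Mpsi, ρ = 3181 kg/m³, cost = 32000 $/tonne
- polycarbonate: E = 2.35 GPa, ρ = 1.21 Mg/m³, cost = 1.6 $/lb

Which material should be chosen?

aluminum alloy

In SI units:
  aluminum alloy: E = 73.38 GPa, ρ = 2675 kg/m³, cost = 2.500 $/kg
  molybdenum: E = 326.9 GPa, ρ = 10200 kg/m³, cost = 35.00 $/kg
  commercially pure titanium: E = 107.0 GPa, ρ = 4500 kg/m³, cost = 18.50 $/kg
  epoxy: E = 3.467 GPa, ρ = 1261 kg/m³, cost = 11.46 $/kg
  silicon carbide: E = 442.6 GPa, ρ = 3181 kg/m³, cost = 32.00 $/kg
  polycarbonate: E = 2.350 GPa, ρ = 1210 kg/m³, cost = 3.527 $/kg
  aluminum alloy: M = 11.0 MN·m per $
  silicon carbide: M = 4.35 MN·m per $
  commercially pure titanium: M = 1.29 MN·m per $
  molybdenum: M = 0.916 MN·m per $
  polycarbonate: M = 0.551 MN·m per $
  epoxy: M = 0.240 MN·m per $
Aluminum alloy has the largest M.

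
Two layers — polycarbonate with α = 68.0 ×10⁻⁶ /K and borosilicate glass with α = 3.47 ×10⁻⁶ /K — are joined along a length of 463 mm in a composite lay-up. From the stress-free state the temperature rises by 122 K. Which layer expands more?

α(polycarbonate) = 68.0×10⁻⁶/K vs α(borosilicate glass) = 3.47×10⁻⁶/K.
Higher α expands more for the same ΔT: polycarbonate.

polycarbonate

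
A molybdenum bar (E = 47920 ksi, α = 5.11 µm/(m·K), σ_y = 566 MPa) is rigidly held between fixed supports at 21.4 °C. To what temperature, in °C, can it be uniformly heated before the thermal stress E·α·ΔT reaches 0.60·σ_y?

E = 47920 ksi = 330.4 GPa.
E·α·ΔT = 339.6 MPa ⇒ ΔT = 339.6 / (330.4×10³ × 5.11×10⁻⁶) = 201.1 K.
T = 21.4 + 201.1 = 222.5 °C.

223 °C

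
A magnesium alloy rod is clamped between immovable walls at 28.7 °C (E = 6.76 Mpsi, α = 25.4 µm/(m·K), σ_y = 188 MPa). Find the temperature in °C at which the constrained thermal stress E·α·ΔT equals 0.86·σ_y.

165 °C

E = 6.76 Mpsi = 46.61 GPa.
E·α·ΔT = 161.7 MPa ⇒ ΔT = 161.7 / (46.61×10³ × 25.4×10⁻⁶) = 136.6 K.
T = 28.7 + 136.6 = 165.3 °C.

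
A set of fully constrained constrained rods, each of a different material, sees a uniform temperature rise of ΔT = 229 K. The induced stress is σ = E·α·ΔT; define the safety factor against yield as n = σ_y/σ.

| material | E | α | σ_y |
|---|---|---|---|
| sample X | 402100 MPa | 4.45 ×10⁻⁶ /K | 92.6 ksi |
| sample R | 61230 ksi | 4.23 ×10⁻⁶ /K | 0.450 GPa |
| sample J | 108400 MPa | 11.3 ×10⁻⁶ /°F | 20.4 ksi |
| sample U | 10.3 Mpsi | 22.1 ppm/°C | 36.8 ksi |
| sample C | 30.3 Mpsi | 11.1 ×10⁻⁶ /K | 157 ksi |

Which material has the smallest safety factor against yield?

sample J

In consistent units (E in GPa, α in ×10⁻⁶/K, σ_y in MPa):
  sample X: E = 402.1, α = 4.45, σ_y = 638.5 → σ = 410 MPa, n = 1.56
  sample R: E = 422.2, α = 4.23, σ_y = 450.0 → σ = 409 MPa, n = 1.10
  sample J: E = 108.4, α = 20.3, σ_y = 140.7 → σ = 505 MPa, n = 0.279
  sample U: E = 71.02, α = 22.1, σ_y = 253.7 → σ = 359 MPa, n = 0.706
  sample C: E = 208.9, α = 11.1, σ_y = 1082 → σ = 531 MPa, n = 2.04
Smallest n: sample J with n = 0.279.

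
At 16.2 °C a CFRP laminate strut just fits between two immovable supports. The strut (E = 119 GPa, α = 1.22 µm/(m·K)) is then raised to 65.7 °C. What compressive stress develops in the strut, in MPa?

7.19 MPa

ΔT = 49.50 K. Constrained thermal stress σ = E·α·ΔT = 119.0×10³ MPa × 1.22×10⁻⁶ × 49.50 = 7.19 MPa (compressive).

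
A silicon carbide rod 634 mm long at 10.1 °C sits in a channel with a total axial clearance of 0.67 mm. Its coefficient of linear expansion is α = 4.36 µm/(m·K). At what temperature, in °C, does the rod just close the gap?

α·L₀·ΔT = 0.67 mm ⇒ ΔT = 0.67 / (4.36×10⁻⁶ × 634.0) = 242.4 K.
T = 10.1 + 242.4 = 252.5 °C.

252 °C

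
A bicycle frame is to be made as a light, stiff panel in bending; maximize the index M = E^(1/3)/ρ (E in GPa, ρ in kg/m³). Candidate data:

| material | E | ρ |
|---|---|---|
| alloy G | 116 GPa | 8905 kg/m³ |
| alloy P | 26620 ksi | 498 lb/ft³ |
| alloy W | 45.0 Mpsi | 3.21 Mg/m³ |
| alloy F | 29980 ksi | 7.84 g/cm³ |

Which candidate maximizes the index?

Putting every candidate on a common basis:
  alloy G: E = 116.0 GPa, ρ = 8905 kg/m³
  alloy P: E = 183.5 GPa, ρ = 7977 kg/m³
  alloy W: E = 310.3 GPa, ρ = 3210 kg/m³
  alloy F: E = 206.7 GPa, ρ = 7840 kg/m³
  alloy W: M = 2.11×10⁻³
  alloy F: M = 0.754×10⁻³
  alloy P: M = 0.712×10⁻³
  alloy G: M = 0.548×10⁻³
Alloy W has the largest M.

alloy W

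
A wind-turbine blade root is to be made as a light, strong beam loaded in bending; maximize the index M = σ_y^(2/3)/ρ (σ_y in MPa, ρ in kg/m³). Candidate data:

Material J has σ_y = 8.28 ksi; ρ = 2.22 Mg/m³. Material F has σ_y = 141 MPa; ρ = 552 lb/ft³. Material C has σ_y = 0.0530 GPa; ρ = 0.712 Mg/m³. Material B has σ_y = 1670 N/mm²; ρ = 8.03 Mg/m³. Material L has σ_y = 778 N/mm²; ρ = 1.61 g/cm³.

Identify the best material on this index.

material L

Convert each candidate to consistent units, then evaluate M:
  material J: σ_y = 57.09 MPa, ρ = 2220 kg/m³
  material F: σ_y = 141.0 MPa, ρ = 8842 kg/m³
  material C: σ_y = 53.00 MPa, ρ = 712.0 kg/m³
  material B: σ_y = 1670 MPa, ρ = 8030 kg/m³
  material L: σ_y = 778.0 MPa, ρ = 1610 kg/m³
  material L: M = 52.5×10⁻³
  material C: M = 19.8×10⁻³
  material B: M = 17.5×10⁻³
  material J: M = 6.68×10⁻³
  material F: M = 3.06×10⁻³
Material L ranks first.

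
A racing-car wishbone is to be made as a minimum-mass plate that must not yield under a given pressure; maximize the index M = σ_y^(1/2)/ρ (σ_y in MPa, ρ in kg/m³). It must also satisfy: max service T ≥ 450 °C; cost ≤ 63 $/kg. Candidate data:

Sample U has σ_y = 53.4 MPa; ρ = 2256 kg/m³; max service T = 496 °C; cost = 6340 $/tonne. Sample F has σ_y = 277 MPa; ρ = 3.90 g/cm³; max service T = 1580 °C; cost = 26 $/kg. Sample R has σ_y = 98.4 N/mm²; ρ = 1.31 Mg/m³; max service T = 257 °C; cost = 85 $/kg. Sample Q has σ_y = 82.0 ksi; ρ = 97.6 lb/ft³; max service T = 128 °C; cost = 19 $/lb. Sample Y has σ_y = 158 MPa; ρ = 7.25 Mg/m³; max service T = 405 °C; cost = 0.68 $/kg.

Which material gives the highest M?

Screen on constraints: max service T ≥ 450 °C; cost ≤ 63 $/kg. Survivors: sample U, sample F.
Convert each candidate to consistent units, then evaluate M:
  sample U: σ_y = 53.40 MPa, ρ = 2256 kg/m³
  sample F: σ_y = 277.0 MPa, ρ = 3900 kg/m³
  sample F: M = 4.27×10⁻³
  sample U: M = 3.24×10⁻³
Sample F has the largest M.

sample F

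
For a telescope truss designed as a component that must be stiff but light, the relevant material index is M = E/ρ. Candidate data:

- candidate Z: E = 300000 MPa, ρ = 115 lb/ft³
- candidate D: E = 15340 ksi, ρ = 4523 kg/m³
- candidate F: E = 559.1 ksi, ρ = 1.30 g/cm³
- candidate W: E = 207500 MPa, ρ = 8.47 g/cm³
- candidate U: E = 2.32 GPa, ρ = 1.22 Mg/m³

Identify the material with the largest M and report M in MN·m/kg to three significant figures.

After converting to SI:
  candidate Z: E = 300.0 GPa, ρ = 1842 kg/m³
  candidate D: E = 105.8 GPa, ρ = 4523 kg/m³
  candidate F: E = 3.855 GPa, ρ = 1300 kg/m³
  candidate W: E = 207.5 GPa, ρ = 8470 kg/m³
  candidate U: E = 2.320 GPa, ρ = 1220 kg/m³
  candidate Z: M = 163 MN·m/kg
  candidate W: M = 24.5 MN·m/kg
  candidate D: M = 23.4 MN·m/kg
  candidate F: M = 2.97 MN·m/kg
  candidate U: M = 1.90 MN·m/kg
Highest index: candidate Z.

candidate Z, M = 163 MN·m/kg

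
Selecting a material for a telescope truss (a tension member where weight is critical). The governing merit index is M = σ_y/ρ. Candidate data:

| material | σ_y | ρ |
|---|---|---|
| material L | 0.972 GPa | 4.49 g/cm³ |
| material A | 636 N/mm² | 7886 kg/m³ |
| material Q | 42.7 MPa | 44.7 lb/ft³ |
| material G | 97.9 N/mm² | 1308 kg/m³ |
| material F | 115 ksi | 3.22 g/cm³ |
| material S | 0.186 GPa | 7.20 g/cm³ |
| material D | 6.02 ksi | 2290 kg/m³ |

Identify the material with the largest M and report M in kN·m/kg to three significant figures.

Convert each candidate to consistent units, then evaluate M:
  material L: σ_y = 972.0 MPa, ρ = 4490 kg/m³
  material A: σ_y = 636.0 MPa, ρ = 7886 kg/m³
  material Q: σ_y = 42.70 MPa, ρ = 716.0 kg/m³
  material G: σ_y = 97.90 MPa, ρ = 1308 kg/m³
  material F: σ_y = 792.9 MPa, ρ = 3220 kg/m³
  material S: σ_y = 186.0 MPa, ρ = 7200 kg/m³
  material D: σ_y = 41.51 MPa, ρ = 2290 kg/m³
  material F: M = 246 kN·m/kg
  material L: M = 216 kN·m/kg
  material A: M = 80.6 kN·m/kg
  material G: M = 74.8 kN·m/kg
  material Q: M = 59.6 kN·m/kg
  material S: M = 25.8 kN·m/kg
  material D: M = 18.1 kN·m/kg
Highest index: material F.

material F, M = 246 kN·m/kg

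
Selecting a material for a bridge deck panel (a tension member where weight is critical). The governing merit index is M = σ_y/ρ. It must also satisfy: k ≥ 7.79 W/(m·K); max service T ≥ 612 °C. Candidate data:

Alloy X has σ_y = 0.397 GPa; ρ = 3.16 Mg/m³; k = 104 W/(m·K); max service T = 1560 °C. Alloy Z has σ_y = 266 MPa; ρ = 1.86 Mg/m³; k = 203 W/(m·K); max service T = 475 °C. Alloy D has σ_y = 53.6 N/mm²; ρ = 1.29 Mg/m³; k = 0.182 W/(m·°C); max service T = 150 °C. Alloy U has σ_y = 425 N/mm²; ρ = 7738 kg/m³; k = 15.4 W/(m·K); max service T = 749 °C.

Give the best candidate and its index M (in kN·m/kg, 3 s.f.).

Screen on constraints: k ≥ 7.79 W/(m·K); max service T ≥ 612 °C. Survivors: alloy X, alloy U.
Normalizing units and computing the index:
  alloy X: σ_y = 397.0 MPa, ρ = 3160 kg/m³
  alloy U: σ_y = 425.0 MPa, ρ = 7738 kg/m³
  alloy X: M = 126 kN·m/kg
  alloy U: M = 54.9 kN·m/kg
Alloy X ranks first.

alloy X, M = 126 kN·m/kg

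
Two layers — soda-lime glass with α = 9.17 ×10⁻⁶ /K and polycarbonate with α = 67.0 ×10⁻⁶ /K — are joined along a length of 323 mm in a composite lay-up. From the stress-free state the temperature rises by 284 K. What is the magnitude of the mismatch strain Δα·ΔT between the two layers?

0.0164

Δα = |9.17 − 67.0|×10⁻⁶/K = 57.8×10⁻⁶/K.
Mismatch strain = Δα·ΔT = 57.8×10⁻⁶ × 284.0 = 0.0164.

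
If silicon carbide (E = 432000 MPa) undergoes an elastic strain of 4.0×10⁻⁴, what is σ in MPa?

173 MPa

E = 432000 MPa = 432.0 GPa.
σ = E·ε = 432000 MPa × 4.0×10⁻⁴ = 173 MPa.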